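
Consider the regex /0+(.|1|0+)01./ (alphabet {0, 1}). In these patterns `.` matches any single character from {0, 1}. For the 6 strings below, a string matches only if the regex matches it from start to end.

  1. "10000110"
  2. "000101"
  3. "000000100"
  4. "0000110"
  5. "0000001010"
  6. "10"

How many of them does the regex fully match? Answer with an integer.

1

1 → no match — must start with "0"
2 → no match
3 → no match
4 → no match
5 → match
6 → no match — must start with "0"
Total matched: 1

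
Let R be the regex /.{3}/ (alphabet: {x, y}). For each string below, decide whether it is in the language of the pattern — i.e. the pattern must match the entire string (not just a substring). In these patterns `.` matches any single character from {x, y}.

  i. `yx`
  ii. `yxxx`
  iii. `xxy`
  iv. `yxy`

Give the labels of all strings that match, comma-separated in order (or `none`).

i → no match
ii → no match
iii → match
iv → match

iii, iv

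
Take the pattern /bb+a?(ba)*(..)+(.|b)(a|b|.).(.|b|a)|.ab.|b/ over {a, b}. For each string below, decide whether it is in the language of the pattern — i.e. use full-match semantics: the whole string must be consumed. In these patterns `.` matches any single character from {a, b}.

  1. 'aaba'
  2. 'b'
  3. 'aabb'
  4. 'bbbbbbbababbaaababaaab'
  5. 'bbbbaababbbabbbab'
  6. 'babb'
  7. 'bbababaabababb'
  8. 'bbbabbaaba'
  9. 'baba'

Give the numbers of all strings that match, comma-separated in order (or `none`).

1, 2, 3, 4, 5, 6, 7, 8, 9

1 → match
2 → match
3 → match
4 → match
5 → match
6 → match
7 → match
8 → match
9 → match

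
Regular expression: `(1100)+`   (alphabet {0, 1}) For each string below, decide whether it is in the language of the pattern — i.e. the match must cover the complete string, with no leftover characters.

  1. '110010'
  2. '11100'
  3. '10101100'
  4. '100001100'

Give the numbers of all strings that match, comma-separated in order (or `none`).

none

1 → no match — must end with '1100'
2 → no match — must start with '1100'
3 → no match — must start with '1100'
4 → no match — must start with '1100'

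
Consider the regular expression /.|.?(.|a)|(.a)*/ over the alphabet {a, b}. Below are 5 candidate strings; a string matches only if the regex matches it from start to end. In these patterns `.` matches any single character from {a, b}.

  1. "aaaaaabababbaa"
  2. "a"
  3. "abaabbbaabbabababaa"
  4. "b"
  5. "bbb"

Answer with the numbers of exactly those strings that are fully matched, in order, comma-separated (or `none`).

1 → no match
2 → match
3 → no match
4 → match
5 → no match

2, 4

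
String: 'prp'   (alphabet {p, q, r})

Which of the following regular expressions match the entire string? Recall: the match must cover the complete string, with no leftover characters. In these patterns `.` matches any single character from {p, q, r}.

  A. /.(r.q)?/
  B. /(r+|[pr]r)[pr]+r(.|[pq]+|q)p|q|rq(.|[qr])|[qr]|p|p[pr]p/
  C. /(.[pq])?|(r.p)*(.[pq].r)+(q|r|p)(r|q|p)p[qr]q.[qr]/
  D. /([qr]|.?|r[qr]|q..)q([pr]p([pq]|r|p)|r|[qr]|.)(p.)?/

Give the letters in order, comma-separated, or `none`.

B

A → no match
B → match
C → no match
D → no match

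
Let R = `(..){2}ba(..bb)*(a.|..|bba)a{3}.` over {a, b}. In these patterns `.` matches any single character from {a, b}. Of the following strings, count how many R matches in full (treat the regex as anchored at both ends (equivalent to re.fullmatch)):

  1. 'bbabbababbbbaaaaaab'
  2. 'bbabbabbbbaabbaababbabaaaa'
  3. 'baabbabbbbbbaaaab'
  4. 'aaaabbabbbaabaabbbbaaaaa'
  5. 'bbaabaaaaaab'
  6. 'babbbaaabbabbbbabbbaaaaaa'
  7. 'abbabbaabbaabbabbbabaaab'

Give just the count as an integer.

2

1 → no match
2 → no match
3 → match
4 → no match
5 → match
6 → no match
7 → no match
Total matched: 2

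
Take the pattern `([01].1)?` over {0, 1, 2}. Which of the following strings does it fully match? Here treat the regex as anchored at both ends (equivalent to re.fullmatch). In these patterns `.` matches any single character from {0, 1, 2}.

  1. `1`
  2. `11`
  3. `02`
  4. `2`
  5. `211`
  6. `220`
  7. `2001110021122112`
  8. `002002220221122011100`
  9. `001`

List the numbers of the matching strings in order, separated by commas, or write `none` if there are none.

9

1 → no match
2 → no match
3 → no match
4 → no match
5 → no match
6 → no match
7 → no match
8 → no match
9 → match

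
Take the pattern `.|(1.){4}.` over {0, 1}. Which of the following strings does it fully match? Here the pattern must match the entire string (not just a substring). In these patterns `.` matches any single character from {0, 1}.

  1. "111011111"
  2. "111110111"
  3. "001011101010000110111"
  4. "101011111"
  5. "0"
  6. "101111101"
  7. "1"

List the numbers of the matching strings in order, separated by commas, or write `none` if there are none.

1. "111011111" → match
2. "111110111" → match
3 → no match
4. "101011111" → match
5. "0" → match
6. "101111101" → match
7. "1" → match

1, 2, 4, 5, 6, 7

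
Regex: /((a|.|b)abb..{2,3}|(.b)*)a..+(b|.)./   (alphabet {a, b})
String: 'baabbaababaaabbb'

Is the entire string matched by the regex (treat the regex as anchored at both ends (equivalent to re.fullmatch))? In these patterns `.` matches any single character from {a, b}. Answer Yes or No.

No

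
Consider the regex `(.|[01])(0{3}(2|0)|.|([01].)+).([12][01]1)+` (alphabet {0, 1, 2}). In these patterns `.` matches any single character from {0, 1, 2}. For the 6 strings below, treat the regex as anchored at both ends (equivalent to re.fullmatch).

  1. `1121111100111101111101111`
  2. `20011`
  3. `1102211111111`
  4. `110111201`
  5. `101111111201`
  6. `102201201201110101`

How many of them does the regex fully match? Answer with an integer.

4

1 → match
2 → no match
3 → match
4 → match
5 → match
6 → no match
Total matched: 4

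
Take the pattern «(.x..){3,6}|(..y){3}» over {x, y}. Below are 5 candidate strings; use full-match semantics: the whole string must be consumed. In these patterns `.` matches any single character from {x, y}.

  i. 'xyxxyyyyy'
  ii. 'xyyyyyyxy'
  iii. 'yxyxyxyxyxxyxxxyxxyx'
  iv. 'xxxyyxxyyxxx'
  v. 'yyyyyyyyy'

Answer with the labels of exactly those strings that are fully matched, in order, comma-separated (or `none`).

ii, iii, iv, v

i → no match
ii → match
iii → match
iv → match
v → match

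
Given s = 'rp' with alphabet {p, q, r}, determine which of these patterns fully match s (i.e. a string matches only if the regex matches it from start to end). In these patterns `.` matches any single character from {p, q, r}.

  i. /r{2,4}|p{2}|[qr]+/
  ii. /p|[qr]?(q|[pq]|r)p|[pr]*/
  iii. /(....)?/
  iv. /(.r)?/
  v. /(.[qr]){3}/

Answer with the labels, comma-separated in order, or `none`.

i → no match
ii → match
iii → no match
iv → no match
v → no match

ii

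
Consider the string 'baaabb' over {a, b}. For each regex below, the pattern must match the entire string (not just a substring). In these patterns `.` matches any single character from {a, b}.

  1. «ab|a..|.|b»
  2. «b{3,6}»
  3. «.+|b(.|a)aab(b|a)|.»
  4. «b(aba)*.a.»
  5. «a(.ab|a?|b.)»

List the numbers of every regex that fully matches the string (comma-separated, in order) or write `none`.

3

1 → no match
2 → no match
3 → match
4 → no match
5 → no match — must start with 'a'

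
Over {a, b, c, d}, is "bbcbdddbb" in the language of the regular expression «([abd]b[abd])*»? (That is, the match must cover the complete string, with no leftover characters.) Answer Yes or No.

No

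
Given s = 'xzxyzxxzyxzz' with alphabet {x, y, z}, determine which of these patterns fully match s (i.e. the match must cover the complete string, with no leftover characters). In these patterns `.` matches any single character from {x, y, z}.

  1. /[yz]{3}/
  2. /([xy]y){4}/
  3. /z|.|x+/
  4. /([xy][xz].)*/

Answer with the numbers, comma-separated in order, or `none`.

1 → no match
2 → no match — must end with 'y'
3 → no match
4 → match

4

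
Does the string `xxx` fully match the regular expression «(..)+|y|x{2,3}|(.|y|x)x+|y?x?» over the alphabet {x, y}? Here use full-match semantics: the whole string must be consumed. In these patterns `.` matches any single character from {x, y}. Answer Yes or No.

Yes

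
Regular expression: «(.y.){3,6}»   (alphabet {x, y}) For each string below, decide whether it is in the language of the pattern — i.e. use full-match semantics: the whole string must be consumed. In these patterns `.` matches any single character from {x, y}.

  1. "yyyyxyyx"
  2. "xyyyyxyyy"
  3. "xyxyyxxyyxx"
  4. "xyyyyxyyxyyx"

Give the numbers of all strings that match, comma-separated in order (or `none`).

1. "yyyyxyyx" → no match
2. "xyyyyxyyy" → match
3. "xyxyyxxyyxx" → no match
4. "xyyyyxyyxyyx" → match

2, 4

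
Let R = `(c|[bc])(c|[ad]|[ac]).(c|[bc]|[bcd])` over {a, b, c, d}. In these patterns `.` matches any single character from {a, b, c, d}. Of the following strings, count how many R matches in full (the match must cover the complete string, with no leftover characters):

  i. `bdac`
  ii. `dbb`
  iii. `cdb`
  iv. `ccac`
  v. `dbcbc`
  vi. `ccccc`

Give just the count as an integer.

2

i → match
ii → no match
iii → no match
iv → match
v → no match
vi → no match
Total matched: 2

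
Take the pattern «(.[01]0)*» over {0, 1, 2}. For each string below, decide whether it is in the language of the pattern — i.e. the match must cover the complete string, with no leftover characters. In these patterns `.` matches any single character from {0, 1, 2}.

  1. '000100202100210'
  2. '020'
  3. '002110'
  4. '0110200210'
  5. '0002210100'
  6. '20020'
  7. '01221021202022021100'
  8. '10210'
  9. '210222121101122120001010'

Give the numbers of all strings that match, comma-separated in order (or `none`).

none

1 → no match
2 → no match
3 → no match
4 → no match
5 → no match
6 → no match
7 → no match
8 → no match
9 → no match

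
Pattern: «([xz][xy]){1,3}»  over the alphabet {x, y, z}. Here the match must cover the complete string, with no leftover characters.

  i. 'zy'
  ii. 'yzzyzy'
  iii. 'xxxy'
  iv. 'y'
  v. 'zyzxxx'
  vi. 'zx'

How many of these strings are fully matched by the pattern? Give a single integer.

4

i. 'zy' → match
ii. 'yzzyzy' → no match
iii. 'xxxy' → match
iv. 'y' → no match
v. 'zyzxxx' → match
vi. 'zx' → match
Total matched: 4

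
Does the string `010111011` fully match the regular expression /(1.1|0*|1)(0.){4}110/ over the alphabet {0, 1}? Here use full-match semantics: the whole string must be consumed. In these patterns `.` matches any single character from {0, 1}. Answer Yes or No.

No

Every match must end with `110`, but `010111011` does not.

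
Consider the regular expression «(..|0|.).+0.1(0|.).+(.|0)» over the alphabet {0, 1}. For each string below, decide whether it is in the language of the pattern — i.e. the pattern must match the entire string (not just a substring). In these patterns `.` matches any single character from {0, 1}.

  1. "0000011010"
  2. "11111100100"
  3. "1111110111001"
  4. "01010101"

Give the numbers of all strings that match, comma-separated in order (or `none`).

1 → match
2 → no match
3 → match
4 → no match

1, 3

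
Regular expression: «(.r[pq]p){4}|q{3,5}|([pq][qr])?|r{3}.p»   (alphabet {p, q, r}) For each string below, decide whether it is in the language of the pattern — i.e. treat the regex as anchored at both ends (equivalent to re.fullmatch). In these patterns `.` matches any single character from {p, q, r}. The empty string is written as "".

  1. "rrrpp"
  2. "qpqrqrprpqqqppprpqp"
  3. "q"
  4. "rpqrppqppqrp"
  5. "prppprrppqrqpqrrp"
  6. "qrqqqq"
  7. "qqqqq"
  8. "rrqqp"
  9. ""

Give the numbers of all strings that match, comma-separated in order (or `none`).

1, 7, 9

1 → match
2 → no match
3 → no match
4 → no match
5 → no match
6 → no match
7 → match
8 → no match
9 → match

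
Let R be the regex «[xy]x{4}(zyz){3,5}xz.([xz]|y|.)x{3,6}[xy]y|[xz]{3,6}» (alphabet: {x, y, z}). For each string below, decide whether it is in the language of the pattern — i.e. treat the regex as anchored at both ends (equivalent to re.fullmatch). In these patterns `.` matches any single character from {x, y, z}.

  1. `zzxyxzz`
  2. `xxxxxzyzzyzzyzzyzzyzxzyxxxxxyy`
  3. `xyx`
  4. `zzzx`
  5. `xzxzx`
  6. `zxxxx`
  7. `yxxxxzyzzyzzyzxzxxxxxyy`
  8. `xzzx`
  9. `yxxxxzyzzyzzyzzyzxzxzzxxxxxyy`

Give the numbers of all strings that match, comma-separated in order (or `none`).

2, 4, 5, 6, 7, 8

1 → no match
2 → match
3 → no match
4 → match
5 → match
6 → match
7 → match
8 → match
9 → no match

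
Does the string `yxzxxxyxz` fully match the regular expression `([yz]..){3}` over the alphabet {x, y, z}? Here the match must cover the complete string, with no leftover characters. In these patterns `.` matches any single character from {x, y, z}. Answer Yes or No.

No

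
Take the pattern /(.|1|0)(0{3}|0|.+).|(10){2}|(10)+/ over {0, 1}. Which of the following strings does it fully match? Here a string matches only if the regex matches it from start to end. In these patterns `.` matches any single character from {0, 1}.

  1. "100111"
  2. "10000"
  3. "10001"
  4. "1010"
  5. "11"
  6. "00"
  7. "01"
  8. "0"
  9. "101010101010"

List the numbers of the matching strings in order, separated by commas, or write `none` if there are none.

1, 2, 3, 4, 9

1 → match
2 → match
3 → match
4 → match
5 → no match
6 → no match
7 → no match
8 → no match
9 → match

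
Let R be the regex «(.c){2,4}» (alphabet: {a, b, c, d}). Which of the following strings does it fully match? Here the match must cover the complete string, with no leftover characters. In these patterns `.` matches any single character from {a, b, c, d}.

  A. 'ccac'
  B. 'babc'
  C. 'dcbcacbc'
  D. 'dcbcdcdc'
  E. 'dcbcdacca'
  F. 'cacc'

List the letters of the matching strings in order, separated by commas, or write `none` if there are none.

A, C, D

A → match
B → no match
C → match
D → match
E → no match — must end with 'c'
F → no match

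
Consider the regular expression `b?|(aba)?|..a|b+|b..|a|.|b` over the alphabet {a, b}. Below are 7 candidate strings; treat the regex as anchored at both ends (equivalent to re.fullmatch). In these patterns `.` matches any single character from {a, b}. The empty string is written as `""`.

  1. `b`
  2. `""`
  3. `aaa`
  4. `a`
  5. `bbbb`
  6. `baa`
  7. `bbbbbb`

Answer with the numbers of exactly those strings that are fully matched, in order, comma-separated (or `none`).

1, 2, 3, 4, 5, 6, 7

1. `b` → match
2. `""` → match
3. `aaa` → match
4. `a` → match
5. `bbbb` → match
6. `baa` → match
7. `bbbbbb` → match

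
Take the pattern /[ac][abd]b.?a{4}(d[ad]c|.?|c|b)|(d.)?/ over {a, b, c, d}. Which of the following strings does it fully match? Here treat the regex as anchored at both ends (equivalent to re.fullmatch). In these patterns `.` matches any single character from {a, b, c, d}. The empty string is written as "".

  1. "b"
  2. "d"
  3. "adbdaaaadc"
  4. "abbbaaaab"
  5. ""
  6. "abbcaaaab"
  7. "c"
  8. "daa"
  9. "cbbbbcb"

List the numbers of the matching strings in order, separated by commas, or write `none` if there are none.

4, 5, 6

1. "b" → no match
2. "d" → no match
3. "adbdaaaadc" → no match
4. "abbbaaaab" → match
5. "" → match
6. "abbcaaaab" → match
7. "c" → no match
8. "daa" → no match
9. "cbbbbcb" → no match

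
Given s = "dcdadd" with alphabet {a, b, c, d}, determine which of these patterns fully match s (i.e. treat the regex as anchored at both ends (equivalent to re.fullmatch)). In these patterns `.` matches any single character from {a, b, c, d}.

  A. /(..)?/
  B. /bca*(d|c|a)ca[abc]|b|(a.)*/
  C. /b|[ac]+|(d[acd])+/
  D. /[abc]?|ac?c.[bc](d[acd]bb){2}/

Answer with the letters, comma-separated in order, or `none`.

A → no match
B → no match
C → match
D → no match

C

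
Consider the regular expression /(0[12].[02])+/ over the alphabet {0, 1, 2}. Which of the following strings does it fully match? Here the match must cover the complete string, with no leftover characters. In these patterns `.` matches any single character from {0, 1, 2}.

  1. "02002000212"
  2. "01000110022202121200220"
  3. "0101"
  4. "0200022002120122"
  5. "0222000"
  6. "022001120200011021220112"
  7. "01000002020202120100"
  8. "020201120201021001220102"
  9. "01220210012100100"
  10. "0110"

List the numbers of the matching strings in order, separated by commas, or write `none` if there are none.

1 → no match
2 → no match
3 → no match
4 → match
5 → no match
6 → no match
7 → no match
8 → no match
9 → no match
10 → match

4, 10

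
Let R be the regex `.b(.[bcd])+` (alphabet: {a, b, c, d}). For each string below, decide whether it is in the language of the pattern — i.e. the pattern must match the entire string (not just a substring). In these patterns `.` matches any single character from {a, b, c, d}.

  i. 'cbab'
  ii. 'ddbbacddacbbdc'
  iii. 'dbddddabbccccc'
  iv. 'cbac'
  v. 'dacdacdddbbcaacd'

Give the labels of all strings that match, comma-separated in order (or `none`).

i. 'cbab' → match
ii → no match
iii → match
iv. 'cbac' → match
v → no match

i, iii, iv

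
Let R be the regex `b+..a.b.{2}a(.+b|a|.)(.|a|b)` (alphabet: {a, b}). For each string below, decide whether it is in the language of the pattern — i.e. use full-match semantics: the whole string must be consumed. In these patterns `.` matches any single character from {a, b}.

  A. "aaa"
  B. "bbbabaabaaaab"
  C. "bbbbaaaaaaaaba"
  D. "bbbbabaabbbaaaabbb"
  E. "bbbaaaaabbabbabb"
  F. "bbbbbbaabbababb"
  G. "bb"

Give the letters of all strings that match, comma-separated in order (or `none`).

B, D, F

A → no match — must start with "b"
B → match
C → no match
D → match
E → no match
F → match
G → no match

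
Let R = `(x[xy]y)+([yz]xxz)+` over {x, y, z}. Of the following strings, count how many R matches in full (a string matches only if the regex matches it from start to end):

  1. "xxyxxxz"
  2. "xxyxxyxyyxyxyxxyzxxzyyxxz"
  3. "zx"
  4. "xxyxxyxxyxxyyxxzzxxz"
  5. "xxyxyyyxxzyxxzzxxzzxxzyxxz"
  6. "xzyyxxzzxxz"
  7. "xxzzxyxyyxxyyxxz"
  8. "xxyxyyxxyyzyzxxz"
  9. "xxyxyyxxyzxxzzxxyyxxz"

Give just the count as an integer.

2

1. "xxyxxxz" → no match
2 → no match
3. "zx" → no match — must start with "x"
4 → match
5 → match
6. "xzyyxxzzxxz" → no match
7 → no match
8 → no match
9 → no match
Total matched: 2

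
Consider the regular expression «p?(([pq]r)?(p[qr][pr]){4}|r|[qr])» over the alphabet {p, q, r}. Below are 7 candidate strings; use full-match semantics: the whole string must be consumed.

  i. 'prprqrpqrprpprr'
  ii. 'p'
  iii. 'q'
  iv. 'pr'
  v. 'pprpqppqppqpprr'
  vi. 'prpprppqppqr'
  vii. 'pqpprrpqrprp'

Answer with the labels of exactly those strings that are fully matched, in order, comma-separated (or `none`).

i → no match
ii → no match
iii → match
iv → match
v → match
vi → match
vii → match

iii, iv, v, vi, vii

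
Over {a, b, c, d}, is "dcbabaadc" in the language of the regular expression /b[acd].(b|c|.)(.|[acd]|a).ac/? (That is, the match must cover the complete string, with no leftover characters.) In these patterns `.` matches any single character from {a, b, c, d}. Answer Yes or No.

Every match must start with "b", but "dcbabaadc" does not.

No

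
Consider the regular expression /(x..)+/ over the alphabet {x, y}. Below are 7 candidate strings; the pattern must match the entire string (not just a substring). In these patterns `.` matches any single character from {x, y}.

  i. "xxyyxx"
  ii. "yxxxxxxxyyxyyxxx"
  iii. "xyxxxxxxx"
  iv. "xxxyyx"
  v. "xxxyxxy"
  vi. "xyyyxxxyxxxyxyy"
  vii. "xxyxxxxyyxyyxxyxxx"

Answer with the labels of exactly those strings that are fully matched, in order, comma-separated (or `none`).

iii, vii

i → no match
ii → no match — must start with "x"
iii → match
iv → no match
v → no match
vi → no match
vii → match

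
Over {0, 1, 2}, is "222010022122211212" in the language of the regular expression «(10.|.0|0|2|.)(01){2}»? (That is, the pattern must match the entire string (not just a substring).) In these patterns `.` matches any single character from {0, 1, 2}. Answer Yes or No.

No

Every match must end with "01", but "222010022122211212" does not.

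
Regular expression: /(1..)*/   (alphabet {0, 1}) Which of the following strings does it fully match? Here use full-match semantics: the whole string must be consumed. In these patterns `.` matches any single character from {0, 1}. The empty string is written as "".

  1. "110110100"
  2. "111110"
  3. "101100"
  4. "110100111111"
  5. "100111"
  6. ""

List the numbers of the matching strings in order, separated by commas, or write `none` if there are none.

1 → match
2 → match
3 → match
4 → match
5 → match
6 → match

1, 2, 3, 4, 5, 6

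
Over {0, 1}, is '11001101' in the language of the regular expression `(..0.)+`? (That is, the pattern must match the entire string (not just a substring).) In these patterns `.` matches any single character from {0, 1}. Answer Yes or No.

Yes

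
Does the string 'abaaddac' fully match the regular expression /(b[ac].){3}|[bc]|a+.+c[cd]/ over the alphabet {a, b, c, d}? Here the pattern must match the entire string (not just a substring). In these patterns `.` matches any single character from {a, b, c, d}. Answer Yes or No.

No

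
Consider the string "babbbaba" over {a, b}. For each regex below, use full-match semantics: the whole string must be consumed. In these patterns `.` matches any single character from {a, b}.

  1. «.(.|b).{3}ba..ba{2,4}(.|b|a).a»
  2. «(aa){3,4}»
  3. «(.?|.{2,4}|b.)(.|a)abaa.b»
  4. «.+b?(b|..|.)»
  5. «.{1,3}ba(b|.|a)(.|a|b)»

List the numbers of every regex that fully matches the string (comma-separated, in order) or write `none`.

1 → no match
2 → no match — must start with "aa"
3 → no match — must end with "b"
4 → match
5 → no match

4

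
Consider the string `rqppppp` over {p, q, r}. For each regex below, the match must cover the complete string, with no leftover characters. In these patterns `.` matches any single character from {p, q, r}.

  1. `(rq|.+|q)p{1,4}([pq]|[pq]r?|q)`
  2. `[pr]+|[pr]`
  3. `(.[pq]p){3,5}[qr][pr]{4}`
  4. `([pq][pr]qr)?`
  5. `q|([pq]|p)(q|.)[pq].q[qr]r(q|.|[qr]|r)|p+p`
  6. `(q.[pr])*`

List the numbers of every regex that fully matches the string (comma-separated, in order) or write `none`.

1

1 → match
2 → no match
3 → no match
4 → no match
5 → no match
6 → no match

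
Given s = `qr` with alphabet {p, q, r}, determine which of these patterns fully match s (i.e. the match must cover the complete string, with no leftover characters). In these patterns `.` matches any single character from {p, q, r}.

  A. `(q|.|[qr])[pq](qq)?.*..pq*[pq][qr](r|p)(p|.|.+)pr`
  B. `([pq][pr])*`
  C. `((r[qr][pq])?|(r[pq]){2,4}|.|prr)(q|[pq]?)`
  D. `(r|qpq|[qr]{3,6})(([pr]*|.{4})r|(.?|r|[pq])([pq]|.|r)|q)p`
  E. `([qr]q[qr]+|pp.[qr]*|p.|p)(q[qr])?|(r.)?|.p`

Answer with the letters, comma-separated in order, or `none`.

A → no match — must end with `pr`
B → match
C → no match
D → no match — must end with `p`
E → no match

B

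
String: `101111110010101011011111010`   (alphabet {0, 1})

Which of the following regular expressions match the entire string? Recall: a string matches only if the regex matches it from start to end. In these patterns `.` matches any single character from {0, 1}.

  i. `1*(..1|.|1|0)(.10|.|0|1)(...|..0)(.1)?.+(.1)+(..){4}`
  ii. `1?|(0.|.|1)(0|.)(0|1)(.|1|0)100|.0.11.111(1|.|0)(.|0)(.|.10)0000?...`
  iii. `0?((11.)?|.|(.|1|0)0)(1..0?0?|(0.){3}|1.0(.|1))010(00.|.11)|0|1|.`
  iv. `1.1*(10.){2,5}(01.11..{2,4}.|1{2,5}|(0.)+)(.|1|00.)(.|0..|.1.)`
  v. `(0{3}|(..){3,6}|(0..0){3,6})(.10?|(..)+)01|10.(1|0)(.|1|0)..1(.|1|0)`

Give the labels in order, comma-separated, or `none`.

i → no match
ii → no match
iii → no match
iv → match
v → no match

iv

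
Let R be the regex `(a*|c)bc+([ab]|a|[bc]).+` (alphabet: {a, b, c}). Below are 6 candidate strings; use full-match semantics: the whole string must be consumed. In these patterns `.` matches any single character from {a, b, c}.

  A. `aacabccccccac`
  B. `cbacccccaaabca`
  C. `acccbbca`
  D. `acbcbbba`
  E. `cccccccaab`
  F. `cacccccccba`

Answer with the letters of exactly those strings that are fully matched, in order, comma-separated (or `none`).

A → no match
B → no match
C. `acccbbca` → no match
D. `acbcbbba` → no match
E. `cccccccaab` → no match
F. `cacccccccba` → no match

none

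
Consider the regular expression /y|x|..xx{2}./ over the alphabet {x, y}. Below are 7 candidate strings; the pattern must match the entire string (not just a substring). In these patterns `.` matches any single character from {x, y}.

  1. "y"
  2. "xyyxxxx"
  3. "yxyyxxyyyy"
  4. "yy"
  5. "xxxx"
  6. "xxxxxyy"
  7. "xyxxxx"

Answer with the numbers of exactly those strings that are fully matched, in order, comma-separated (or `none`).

1, 7

1. "y" → match
2. "xyyxxxx" → no match
3. "yxyyxxyyyy" → no match
4. "yy" → no match
5. "xxxx" → no match
6. "xxxxxyy" → no match
7. "xyxxxx" → match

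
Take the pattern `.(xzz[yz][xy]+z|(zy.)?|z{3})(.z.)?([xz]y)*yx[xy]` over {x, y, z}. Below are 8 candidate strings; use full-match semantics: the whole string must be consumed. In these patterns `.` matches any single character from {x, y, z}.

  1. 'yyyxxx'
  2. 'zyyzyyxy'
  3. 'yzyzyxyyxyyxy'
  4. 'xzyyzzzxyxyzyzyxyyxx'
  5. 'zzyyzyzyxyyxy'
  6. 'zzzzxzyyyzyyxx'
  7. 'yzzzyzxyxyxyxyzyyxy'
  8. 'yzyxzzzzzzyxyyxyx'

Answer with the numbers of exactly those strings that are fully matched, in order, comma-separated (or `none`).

4, 5

1 → no match
2 → no match
3 → no match
4 → match
5 → match
6 → no match
7 → no match
8 → no match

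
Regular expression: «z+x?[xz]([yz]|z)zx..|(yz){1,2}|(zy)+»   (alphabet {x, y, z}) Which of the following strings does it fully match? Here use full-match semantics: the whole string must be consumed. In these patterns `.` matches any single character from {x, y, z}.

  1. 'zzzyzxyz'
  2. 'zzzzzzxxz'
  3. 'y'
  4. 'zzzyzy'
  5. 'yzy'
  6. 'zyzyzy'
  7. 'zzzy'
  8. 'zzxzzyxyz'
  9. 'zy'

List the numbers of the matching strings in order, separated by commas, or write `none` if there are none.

1 → match
2 → match
3 → no match
4 → no match
5 → no match
6 → match
7 → no match
8 → no match
9 → match

1, 2, 6, 9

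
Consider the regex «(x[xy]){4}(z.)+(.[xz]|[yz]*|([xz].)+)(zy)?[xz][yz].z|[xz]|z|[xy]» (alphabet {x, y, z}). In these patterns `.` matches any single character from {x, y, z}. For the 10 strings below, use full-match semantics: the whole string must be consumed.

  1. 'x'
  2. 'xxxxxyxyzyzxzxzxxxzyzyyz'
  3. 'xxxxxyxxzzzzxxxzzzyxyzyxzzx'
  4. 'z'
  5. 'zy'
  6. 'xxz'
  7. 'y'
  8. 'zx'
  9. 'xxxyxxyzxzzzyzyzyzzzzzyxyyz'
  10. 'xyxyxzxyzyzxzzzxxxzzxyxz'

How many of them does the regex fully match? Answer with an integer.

1 → match
2 → match
3 → no match
4 → match
5 → no match
6 → no match
7 → match
8 → no match
9 → no match
10 → no match
Total matched: 4

4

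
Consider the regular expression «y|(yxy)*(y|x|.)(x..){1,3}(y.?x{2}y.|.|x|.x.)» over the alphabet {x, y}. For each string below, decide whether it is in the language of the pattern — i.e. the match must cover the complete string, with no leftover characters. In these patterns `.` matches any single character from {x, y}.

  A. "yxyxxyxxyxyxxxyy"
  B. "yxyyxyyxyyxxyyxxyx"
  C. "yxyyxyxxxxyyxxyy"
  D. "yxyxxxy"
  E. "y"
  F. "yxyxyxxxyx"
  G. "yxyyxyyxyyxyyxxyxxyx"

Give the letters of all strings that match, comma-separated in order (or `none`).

A, B, C, D, E, F, G

A → match
B → match
C → match
D → match
E → match
F → match
G → match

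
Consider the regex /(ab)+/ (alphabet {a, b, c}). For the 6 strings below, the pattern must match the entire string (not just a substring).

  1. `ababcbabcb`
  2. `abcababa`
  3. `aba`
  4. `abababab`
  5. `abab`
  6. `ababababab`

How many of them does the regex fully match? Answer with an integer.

3

1 → no match — must end with `ab`
2 → no match — must end with `ab`
3 → no match — must end with `ab`
4 → match
5 → match
6 → match
Total matched: 3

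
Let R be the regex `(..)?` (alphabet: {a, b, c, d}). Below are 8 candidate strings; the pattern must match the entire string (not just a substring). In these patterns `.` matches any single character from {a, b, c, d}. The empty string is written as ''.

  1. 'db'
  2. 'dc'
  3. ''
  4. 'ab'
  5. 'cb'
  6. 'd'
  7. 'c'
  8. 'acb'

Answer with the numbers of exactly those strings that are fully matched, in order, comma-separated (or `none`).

1 → match
2 → match
3 → match
4 → match
5 → match
6 → no match
7 → no match
8 → no match

1, 2, 3, 4, 5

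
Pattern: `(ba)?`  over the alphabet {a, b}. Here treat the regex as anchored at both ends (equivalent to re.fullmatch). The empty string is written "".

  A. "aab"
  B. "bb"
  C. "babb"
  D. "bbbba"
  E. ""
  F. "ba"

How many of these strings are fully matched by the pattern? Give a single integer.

A. "aab" → no match
B. "bb" → no match
C. "babb" → no match
D. "bbbba" → no match
E. "" → match
F. "ba" → match
Total matched: 2

2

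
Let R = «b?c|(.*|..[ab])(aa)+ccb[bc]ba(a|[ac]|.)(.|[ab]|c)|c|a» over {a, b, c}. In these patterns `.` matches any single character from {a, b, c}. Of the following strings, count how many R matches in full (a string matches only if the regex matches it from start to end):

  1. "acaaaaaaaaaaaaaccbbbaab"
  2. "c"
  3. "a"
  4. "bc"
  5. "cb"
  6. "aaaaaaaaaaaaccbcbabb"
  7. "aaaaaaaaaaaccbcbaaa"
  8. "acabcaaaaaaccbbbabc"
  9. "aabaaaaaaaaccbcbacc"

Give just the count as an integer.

1 → match
2. "c" → match
3. "a" → match
4. "bc" → match
5. "cb" → no match
6 → match
7 → match
8 → match
9 → match
Total matched: 8

8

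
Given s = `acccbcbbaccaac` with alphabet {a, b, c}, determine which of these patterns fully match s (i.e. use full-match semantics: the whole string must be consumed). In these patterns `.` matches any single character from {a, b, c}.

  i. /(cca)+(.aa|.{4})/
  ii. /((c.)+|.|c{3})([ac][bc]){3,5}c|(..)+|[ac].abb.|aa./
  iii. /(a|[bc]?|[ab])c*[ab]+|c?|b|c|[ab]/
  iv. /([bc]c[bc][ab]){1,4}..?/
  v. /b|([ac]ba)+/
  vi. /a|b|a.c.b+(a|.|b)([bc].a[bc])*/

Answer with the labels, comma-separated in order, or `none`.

i → no match — must start with `cca`
ii → match
iii → no match
iv → no match
v → no match
vi → match

ii, vi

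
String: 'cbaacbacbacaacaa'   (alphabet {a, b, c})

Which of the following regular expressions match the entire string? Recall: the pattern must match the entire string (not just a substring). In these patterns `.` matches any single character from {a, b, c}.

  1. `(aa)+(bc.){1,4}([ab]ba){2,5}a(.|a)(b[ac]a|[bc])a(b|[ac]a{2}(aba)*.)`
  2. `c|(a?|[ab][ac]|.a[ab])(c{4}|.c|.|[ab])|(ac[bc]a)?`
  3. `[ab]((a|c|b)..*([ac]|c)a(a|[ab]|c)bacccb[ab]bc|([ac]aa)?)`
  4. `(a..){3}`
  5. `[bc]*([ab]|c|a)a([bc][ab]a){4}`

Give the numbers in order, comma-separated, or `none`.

1 → no match — must start with 'aa'
2 → no match
3 → no match
4 → no match — must start with 'a'
5 → match

5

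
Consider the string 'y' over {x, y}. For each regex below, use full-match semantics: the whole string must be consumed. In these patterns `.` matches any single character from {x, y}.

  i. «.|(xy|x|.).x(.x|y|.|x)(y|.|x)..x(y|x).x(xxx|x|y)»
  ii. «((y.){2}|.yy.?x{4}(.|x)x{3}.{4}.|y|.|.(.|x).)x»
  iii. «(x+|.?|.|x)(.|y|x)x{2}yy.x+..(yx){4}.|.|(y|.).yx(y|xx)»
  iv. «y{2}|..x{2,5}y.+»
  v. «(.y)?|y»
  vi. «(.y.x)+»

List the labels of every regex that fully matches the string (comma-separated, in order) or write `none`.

i → match
ii → no match — must end with 'x'
iii → match
iv → no match
v → match
vi → no match — must end with 'x'

i, iii, v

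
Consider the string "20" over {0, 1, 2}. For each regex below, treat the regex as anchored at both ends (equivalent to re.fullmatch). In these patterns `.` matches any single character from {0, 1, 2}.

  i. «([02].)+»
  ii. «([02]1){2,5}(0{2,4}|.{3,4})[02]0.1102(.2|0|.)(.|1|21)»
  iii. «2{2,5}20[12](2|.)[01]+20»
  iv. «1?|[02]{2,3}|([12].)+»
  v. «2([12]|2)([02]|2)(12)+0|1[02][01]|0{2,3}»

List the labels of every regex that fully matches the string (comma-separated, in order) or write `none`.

i, iv

i → match
ii → no match
iii → no match
iv → match
v → no match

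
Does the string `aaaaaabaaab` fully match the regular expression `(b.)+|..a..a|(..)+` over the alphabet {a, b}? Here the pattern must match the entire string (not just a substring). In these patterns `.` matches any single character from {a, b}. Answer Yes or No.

No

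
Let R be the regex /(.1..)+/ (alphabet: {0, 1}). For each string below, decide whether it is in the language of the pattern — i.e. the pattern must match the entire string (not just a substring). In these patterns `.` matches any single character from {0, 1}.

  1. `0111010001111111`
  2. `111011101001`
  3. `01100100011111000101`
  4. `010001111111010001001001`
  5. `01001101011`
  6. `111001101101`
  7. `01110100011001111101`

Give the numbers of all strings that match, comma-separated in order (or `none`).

1 → match
2 → no match
3 → match
4 → no match
5 → no match
6 → match
7 → match

1, 3, 6, 7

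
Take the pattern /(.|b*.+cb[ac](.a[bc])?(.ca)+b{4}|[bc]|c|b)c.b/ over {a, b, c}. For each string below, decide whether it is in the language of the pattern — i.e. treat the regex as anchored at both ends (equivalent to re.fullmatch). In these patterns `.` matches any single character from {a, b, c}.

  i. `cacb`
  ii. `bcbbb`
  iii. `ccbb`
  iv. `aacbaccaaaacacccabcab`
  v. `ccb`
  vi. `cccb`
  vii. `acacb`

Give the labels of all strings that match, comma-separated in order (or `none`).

iii, vi

i. `cacb` → no match
ii. `bcbbb` → no match
iii. `ccbb` → match
iv → no match
v. `ccb` → no match
vi. `cccb` → match
vii. `acacb` → no match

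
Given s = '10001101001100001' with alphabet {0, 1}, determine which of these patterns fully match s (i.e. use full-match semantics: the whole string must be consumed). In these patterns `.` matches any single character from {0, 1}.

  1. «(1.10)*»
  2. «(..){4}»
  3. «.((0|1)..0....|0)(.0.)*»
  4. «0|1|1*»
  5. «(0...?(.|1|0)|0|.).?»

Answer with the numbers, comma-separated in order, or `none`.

1 → no match
2 → no match
3 → match
4 → no match
5 → no match

3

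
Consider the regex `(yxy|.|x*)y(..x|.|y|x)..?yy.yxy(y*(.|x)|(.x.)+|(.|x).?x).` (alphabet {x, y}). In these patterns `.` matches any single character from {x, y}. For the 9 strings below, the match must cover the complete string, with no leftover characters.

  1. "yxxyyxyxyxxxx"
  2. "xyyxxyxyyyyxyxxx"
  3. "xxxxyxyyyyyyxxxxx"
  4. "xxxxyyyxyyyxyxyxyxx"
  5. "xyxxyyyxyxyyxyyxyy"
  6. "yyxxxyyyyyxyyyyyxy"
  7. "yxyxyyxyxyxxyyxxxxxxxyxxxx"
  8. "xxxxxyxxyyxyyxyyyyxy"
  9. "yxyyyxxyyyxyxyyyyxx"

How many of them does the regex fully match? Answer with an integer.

7

1 → match
2 → match
3 → no match
4 → match
5 → match
6 → match
7 → match
8 → no match
9 → match
Total matched: 7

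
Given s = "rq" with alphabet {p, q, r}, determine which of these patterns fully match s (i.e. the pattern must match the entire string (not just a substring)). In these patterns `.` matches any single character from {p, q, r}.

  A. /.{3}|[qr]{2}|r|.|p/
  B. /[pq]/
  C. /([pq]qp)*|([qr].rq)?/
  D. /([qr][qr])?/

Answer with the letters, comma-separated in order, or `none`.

A → match
B → no match
C → no match
D → match

A, D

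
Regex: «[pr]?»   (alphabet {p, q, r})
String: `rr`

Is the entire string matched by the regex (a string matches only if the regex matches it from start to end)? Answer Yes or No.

No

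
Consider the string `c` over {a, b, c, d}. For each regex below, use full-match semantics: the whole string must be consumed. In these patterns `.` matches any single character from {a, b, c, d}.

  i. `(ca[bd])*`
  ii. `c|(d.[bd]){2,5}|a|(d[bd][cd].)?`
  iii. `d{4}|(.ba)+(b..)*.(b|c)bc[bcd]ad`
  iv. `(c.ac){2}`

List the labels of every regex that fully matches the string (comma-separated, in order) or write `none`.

i → no match
ii → match
iii → no match
iv → no match — must end with `ac`

ii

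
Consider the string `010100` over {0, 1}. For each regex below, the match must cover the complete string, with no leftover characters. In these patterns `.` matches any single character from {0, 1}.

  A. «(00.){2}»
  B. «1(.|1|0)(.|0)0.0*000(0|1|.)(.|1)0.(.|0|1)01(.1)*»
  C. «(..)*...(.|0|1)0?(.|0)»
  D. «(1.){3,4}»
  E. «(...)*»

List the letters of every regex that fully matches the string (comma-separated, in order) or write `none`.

C, E

A → no match — must start with `00`
B → no match — must start with `1`
C → match
D → no match — must start with `1`
E → match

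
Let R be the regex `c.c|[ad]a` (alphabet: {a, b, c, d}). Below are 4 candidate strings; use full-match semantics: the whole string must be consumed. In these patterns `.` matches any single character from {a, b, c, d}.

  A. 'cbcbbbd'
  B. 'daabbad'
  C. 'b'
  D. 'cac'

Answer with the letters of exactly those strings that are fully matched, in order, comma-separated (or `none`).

A. 'cbcbbbd' → no match
B. 'daabbad' → no match
C. 'b' → no match
D. 'cac' → match

D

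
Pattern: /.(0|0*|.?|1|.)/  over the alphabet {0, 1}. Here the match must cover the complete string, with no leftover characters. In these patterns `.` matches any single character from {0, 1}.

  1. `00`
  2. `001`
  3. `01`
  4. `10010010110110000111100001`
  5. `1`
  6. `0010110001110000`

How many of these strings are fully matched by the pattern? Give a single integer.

1 → match
2 → no match
3 → match
4 → no match
5 → match
6 → no match
Total matched: 3

3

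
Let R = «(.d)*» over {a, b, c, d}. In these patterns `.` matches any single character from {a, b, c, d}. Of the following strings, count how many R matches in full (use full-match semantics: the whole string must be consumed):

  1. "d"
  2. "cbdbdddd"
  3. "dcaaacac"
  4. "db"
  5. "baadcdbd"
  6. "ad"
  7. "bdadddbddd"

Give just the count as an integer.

1. "d" → no match
2. "cbdbdddd" → no match
3. "dcaaacac" → no match
4. "db" → no match
5. "baadcdbd" → no match
6. "ad" → match
7. "bdadddbddd" → match
Total matched: 2

2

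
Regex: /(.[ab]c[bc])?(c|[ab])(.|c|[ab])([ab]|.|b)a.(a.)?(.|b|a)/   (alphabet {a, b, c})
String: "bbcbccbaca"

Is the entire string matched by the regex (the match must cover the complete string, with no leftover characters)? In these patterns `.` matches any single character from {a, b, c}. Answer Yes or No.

Yes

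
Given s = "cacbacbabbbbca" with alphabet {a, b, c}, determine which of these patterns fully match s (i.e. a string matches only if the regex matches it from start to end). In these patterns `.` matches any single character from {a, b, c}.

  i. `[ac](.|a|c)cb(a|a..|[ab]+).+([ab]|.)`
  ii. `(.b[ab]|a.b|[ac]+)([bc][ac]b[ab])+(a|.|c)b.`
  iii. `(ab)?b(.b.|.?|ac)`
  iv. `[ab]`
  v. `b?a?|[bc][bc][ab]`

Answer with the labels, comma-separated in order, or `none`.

i → match
ii → no match
iii → no match
iv → no match
v → no match

i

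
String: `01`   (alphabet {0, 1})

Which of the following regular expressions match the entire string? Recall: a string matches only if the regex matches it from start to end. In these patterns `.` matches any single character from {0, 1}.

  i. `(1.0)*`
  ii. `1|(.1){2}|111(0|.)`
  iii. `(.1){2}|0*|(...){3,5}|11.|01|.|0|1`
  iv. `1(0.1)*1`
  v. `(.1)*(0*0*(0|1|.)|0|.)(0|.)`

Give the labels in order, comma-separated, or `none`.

iii, v

i → no match
ii → no match
iii → match
iv → no match — must start with `1`
v → match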